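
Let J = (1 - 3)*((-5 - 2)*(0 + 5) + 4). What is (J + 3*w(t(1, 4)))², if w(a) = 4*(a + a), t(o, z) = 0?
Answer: 3844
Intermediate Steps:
w(a) = 8*a (w(a) = 4*(2*a) = 8*a)
J = 62 (J = -2*(-7*5 + 4) = -2*(-35 + 4) = -2*(-31) = 62)
(J + 3*w(t(1, 4)))² = (62 + 3*(8*0))² = (62 + 3*0)² = (62 + 0)² = 62² = 3844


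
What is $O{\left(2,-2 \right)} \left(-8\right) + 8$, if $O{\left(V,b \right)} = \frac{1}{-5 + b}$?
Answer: $\frac{64}{7} \approx 9.1429$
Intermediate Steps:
$O{\left(2,-2 \right)} \left(-8\right) + 8 = \frac{1}{-5 - 2} \left(-8\right) + 8 = \frac{1}{-7} \left(-8\right) + 8 = \left(- \frac{1}{7}\right) \left(-8\right) + 8 = \frac{8}{7} + 8 = \frac{64}{7}$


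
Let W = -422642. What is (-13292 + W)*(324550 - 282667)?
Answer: -18258223722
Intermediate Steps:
(-13292 + W)*(324550 - 282667) = (-13292 - 422642)*(324550 - 282667) = -435934*41883 = -18258223722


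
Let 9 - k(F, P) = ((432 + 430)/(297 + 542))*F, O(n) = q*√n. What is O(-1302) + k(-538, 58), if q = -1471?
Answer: 471307/839 - 1471*I*√1302 ≈ 561.75 - 53078.0*I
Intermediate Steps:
O(n) = -1471*√n
k(F, P) = 9 - 862*F/839 (k(F, P) = 9 - (432 + 430)/(297 + 542)*F = 9 - 862/839*F = 9 - 862*(1/839)*F = 9 - 862*F/839)
O(-1302) + k(-538, 58) = -1471*I*√1302 + (9 - 862/839*(-538)) = -1471*I*√1302 + (9 + 463756/839) = -1471*I*√1302 + 471307/839 = 471307/839 - 1471*I*√1302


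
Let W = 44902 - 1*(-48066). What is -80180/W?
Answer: -20045/23242 ≈ -0.86245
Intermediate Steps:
W = 92968 (W = 44902 + 48066 = 92968)
-80180/W = -80180/92968 = -80180*1/92968 = -20045/23242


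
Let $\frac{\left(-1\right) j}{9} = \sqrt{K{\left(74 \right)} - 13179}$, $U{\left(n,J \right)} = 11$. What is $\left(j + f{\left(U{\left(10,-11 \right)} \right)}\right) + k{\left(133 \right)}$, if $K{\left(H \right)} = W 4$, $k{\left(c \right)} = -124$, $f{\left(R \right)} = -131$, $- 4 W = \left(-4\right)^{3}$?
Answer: $-255 - 9 i \sqrt{13115} \approx -255.0 - 1030.7 i$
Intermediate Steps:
$W = 16$ ($W = - \frac{\left(-4\right)^{3}}{4} = \left(- \frac{1}{4}\right) \left(-64\right) = 16$)
$K{\left(H \right)} = 64$ ($K{\left(H \right)} = 16 \cdot 4 = 64$)
$j = - 9 i \sqrt{13115}$ ($j = - 9 \sqrt{64 - 13179} = - 9 \sqrt{-13115} = - 9 i \sqrt{13115} \approx - 1030.7 i$)
$\left(j + f{\left(U{\left(10,-11 \right)} \right)}\right) + k{\left(133 \right)} = \left(- 9 i \sqrt{13115} - 131\right) - 124 = \left(-131 - 9 i \sqrt{13115}\right) - 124 = -255 - 9 i \sqrt{13115}$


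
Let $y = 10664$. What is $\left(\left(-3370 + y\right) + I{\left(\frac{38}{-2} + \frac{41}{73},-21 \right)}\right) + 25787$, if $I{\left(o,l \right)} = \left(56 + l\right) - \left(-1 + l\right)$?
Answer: $33138$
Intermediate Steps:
$I{\left(o,l \right)} = 57$ ($I{\left(o,l \right)} = \left(56 + l\right) - \left(-1 + l\right) = 57$)
$\left(\left(-3370 + y\right) + I{\left(\frac{38}{-2} + \frac{41}{73},-21 \right)}\right) + 25787 = \left(\left(-3370 + 10664\right) + 57\right) + 25787 = \left(7294 + 57\right) + 25787 = 7351 + 25787 = 33138$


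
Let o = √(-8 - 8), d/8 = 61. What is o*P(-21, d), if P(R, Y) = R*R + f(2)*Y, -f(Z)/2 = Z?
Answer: -6044*I ≈ -6044.0*I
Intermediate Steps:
d = 488 (d = 8*61 = 488)
f(Z) = -2*Z
P(R, Y) = R² - 4*Y (P(R, Y) = R*R + (-2*2)*Y = R² - 4*Y)
o = 4*I (o = √(-16) = 4*I ≈ 4.0*I)
o*P(-21, d) = (4*I)*((-21)² - 4*488) = (4*I)*(441 - 1952) = (4*I)*(-1511) = -6044*I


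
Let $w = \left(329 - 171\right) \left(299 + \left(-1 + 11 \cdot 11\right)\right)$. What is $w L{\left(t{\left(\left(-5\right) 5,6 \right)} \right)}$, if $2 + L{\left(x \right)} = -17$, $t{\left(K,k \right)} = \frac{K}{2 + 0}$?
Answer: $-1257838$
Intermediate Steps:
$w = 66202$ ($w = 158 \left(299 + \left(-1 + 121\right)\right) = 158 \left(299 + 120\right) = 158 \cdot 419 = 66202$)
$t{\left(K,k \right)} = \frac{K}{2}$
$L{\left(x \right)} = -19$ ($L{\left(x \right)} = -2 - 17 = -19$)
$w L{\left(t{\left(\left(-5\right) 5,6 \right)} \right)} = 66202 \left(-19\right) = -1257838$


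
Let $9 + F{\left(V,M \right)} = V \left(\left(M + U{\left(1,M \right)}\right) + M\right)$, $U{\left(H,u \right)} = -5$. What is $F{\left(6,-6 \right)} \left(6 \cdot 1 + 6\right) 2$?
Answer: $-2664$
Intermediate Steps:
$F{\left(V,M \right)} = -9 + V \left(-5 + 2 M\right)$ ($F{\left(V,M \right)} = -9 + V \left(\left(M - 5\right) + M\right) = -9 + V \left(\left(-5 + M\right) + M\right) = -9 + V \left(-5 + 2 M\right)$)
$F{\left(6,-6 \right)} \left(6 \cdot 1 + 6\right) 2 = \left(-9 - 30 + 2 \left(-6\right) 6\right) \left(6 \cdot 1 + 6\right) 2 = \left(-9 - 30 - 72\right) \left(6 + 6\right) 2 = \left(-111\right) 12 \cdot 2 = \left(-1332\right) 2 = -2664$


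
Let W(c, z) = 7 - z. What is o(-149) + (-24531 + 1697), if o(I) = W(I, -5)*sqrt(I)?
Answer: -22834 + 12*I*sqrt(149) ≈ -22834.0 + 146.48*I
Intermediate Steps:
o(I) = 12*sqrt(I) (o(I) = (7 - 1*(-5))*sqrt(I) = (7 + 5)*sqrt(I) = 12*sqrt(I))
o(-149) + (-24531 + 1697) = 12*sqrt(-149) + (-24531 + 1697) = 12*(I*sqrt(149)) - 22834 = 12*I*sqrt(149) - 22834 = -22834 + 12*I*sqrt(149)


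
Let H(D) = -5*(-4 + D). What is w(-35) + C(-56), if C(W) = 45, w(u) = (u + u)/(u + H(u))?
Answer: 713/16 ≈ 44.563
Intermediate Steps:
H(D) = 20 - 5*D
w(u) = 2*u/(20 - 4*u) (w(u) = (u + u)/(u + (20 - 5*u)) = (2*u)/(20 - 4*u) = 2*u/(20 - 4*u))
w(-35) + C(-56) = -1*(-35)/(-10 + 2*(-35)) + 45 = -1*(-35)/(-10 - 70) + 45 = -1*(-35)/(-80) + 45 = -1*(-35)*(-1/80) + 45 = -7/16 + 45 = 713/16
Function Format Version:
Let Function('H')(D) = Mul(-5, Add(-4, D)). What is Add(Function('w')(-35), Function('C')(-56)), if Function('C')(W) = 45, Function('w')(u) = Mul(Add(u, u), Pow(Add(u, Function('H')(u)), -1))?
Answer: Rational(713, 16) ≈ 44.563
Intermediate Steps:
Function('H')(D) = Add(20, Mul(-5, D))
Function('w')(u) = Mul(2, u, Pow(Add(20, Mul(-4, u)), -1)) (Function('w')(u) = Mul(Add(u, u), Pow(Add(u, Add(20, Mul(-5, u))), -1)) = Mul(Mul(2, u), Pow(Add(20, Mul(-4, u)), -1)) = Mul(2, u, Pow(Add(20, Mul(-4, u)), -1)))
Add(Function('w')(-35), Function('C')(-56)) = Add(Mul(-1, -35, Pow(Add(-10, Mul(2, -35)), -1)), 45) = Add(Mul(-1, -35, Pow(Add(-10, -70), -1)), 45) = Add(Mul(-1, -35, Pow(-80, -1)), 45) = Add(Mul(-1, -35, Rational(-1, 80)), 45) = Add(Rational(-7, 16), 45) = Rational(713, 16)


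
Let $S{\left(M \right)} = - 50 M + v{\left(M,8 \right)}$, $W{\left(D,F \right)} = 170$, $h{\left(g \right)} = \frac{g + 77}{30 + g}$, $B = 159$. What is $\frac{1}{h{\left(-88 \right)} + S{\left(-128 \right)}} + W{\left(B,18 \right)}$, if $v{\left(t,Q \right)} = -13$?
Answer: $\frac{62977748}{370457} \approx 170.0$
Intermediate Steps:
$h{\left(g \right)} = \frac{77 + g}{30 + g}$
$S{\left(M \right)} = -13 - 50 M$ ($S{\left(M \right)} = - 50 M - 13 = -13 - 50 M$)
$\frac{1}{h{\left(-88 \right)} + S{\left(-128 \right)}} + W{\left(B,18 \right)} = \frac{1}{\frac{77 - 88}{30 - 88} - -6387} + 170 = \frac{1}{\frac{1}{-58} \left(-11\right) + \left(-13 + 6400\right)} + 170 = \frac{1}{\left(- \frac{1}{58}\right) \left(-11\right) + 6387} + 170 = \frac{1}{\frac{11}{58} + 6387} + 170 = \frac{1}{\frac{370457}{58}} + 170 = \frac{58}{370457} + 170 = \frac{62977748}{370457}$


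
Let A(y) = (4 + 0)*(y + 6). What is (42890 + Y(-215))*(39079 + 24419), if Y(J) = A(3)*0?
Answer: 2723429220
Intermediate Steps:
A(y) = 24 + 4*y (A(y) = 4*(6 + y) = 24 + 4*y)
Y(J) = 0 (Y(J) = (24 + 4*3)*0 = (24 + 12)*0 = 36*0 = 0)
(42890 + Y(-215))*(39079 + 24419) = (42890 + 0)*(39079 + 24419) = 42890*63498 = 2723429220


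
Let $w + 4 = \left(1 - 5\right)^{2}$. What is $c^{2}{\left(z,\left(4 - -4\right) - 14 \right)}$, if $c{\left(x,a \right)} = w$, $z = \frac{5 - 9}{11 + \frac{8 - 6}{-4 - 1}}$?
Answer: $144$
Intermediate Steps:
$w = 12$ ($w = -4 + \left(1 - 5\right)^{2} = -4 + \left(-4\right)^{2} = -4 + 16 = 12$)
$z = - \frac{20}{53}$ ($z = - \frac{4}{11 + \frac{2}{-5}} = - \frac{4}{11 + 2 \left(- \frac{1}{5}\right)} = - \frac{4}{11 - \frac{2}{5}} = - \frac{4}{\frac{53}{5}} = \left(-4\right) \frac{5}{53} = - \frac{20}{53} \approx -0.37736$)
$c{\left(x,a \right)} = 12$
$c^{2}{\left(z,\left(4 - -4\right) - 14 \right)} = 12^{2} = 144$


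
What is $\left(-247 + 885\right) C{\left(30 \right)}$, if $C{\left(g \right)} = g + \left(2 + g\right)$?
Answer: $39556$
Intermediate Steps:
$C{\left(g \right)} = 2 + 2 g$
$\left(-247 + 885\right) C{\left(30 \right)} = \left(-247 + 885\right) \left(2 + 2 \cdot 30\right) = 638 \left(2 + 60\right) = 638 \cdot 62 = 39556$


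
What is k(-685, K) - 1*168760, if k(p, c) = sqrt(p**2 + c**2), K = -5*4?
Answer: -168760 + 85*sqrt(65) ≈ -1.6807e+5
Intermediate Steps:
K = -20
k(p, c) = sqrt(c**2 + p**2)
k(-685, K) - 1*168760 = sqrt((-20)**2 + (-685)**2) - 1*168760 = sqrt(400 + 469225) - 168760 = sqrt(469625) - 168760 = 85*sqrt(65) - 168760 = -168760 + 85*sqrt(65)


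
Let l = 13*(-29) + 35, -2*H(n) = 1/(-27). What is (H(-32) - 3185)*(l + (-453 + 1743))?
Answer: -27174262/9 ≈ -3.0194e+6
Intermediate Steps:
H(n) = 1/54 (H(n) = -½/(-27) = -½*(-1/27) = 1/54)
l = -342 (l = -377 + 35 = -342)
(H(-32) - 3185)*(l + (-453 + 1743)) = (1/54 - 3185)*(-342 + (-453 + 1743)) = -171989*(-342 + 1290)/54 = -171989/54*948 = -27174262/9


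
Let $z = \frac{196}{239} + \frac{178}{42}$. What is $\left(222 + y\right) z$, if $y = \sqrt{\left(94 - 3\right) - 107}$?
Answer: $\frac{1878638}{1673} + \frac{101548 i}{5019} \approx 1122.9 + 20.233 i$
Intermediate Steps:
$z = \frac{25387}{5019}$ ($z = 196 \cdot \frac{1}{239} + 178 \cdot \frac{1}{42} = \frac{196}{239} + \frac{89}{21} = \frac{25387}{5019} \approx 5.0582$)
$y = 4 i$ ($y = \sqrt{91 - 107} = \sqrt{-16} = 4 i \approx 4.0 i$)
$\left(222 + y\right) z = \left(222 + 4 i\right) \frac{25387}{5019} = \frac{1878638}{1673} + \frac{101548 i}{5019}$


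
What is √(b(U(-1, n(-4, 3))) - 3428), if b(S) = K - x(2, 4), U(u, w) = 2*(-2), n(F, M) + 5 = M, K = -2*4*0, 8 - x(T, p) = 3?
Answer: I*√3433 ≈ 58.592*I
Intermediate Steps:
x(T, p) = 5 (x(T, p) = 8 - 1*3 = 8 - 3 = 5)
K = 0 (K = -8*0 = 0)
n(F, M) = -5 + M
U(u, w) = -4
b(S) = -5 (b(S) = 0 - 1*5 = 0 - 5 = -5)
√(b(U(-1, n(-4, 3))) - 3428) = √(-5 - 3428) = √(-3433) = I*√3433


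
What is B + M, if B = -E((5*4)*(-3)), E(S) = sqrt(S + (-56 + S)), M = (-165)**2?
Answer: 27225 - 4*I*sqrt(11) ≈ 27225.0 - 13.266*I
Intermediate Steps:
M = 27225
E(S) = sqrt(-56 + 2*S)
B = -4*I*sqrt(11) (B = -sqrt(-56 + 2*((5*4)*(-3))) = -sqrt(-56 + 2*(20*(-3))) = -sqrt(-56 + 2*(-60)) = -sqrt(-56 - 120) = -sqrt(-176) = -4*I*sqrt(11) ≈ -13.266*I)
B + M = -4*I*sqrt(11) + 27225 = 27225 - 4*I*sqrt(11)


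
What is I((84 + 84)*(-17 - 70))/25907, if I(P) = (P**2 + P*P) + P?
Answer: 61034328/3701 ≈ 16491.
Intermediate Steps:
I(P) = P + 2*P**2 (I(P) = (P**2 + P**2) + P = 2*P**2 + P = P + 2*P**2)
I((84 + 84)*(-17 - 70))/25907 = (((84 + 84)*(-17 - 70))*(1 + 2*((84 + 84)*(-17 - 70))))/25907 = ((168*(-87))*(1 + 2*(168*(-87))))*(1/25907) = -14616*(1 + 2*(-14616))*(1/25907) = -14616*(1 - 29232)*(1/25907) = -14616*(-29231)*(1/25907) = 427240296*(1/25907) = 61034328/3701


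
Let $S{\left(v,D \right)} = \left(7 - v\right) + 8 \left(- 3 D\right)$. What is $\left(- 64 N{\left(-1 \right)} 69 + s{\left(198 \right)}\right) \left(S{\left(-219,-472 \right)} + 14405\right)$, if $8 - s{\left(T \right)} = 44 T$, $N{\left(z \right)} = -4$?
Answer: $232592640$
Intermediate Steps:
$s{\left(T \right)} = 8 - 44 T$
$S{\left(v,D \right)} = 7 - v - 24 D$ ($S{\left(v,D \right)} = \left(7 - v\right) - 24 D = 7 - v - 24 D$)
$\left(- 64 N{\left(-1 \right)} 69 + s{\left(198 \right)}\right) \left(S{\left(-219,-472 \right)} + 14405\right) = \left(\left(-64\right) \left(-4\right) 69 + \left(8 - 8712\right)\right) \left(\left(7 - -219 - -11328\right) + 14405\right) = \left(256 \cdot 69 + \left(8 - 8712\right)\right) \left(\left(7 + 219 + 11328\right) + 14405\right) = \left(17664 - 8704\right) \left(11554 + 14405\right) = 8960 \cdot 25959 = 232592640$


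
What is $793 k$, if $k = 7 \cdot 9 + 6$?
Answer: $54717$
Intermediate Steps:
$k = 69$ ($k = 63 + 6 = 69$)
$793 k = 793 \cdot 69 = 54717$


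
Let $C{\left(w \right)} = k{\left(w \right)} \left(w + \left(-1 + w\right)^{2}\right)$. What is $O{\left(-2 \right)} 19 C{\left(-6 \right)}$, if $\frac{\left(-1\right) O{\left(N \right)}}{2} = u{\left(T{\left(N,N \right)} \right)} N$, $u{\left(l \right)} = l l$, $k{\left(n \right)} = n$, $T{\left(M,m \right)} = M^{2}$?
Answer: $-313728$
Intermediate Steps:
$u{\left(l \right)} = l^{2}$
$O{\left(N \right)} = - 2 N^{5}$ ($O{\left(N \right)} = - 2 \left(N^{2}\right)^{2} N = - 2 N^{4} N = - 2 N^{5}$)
$C{\left(w \right)} = w \left(w + \left(-1 + w\right)^{2}\right)$
$O{\left(-2 \right)} 19 C{\left(-6 \right)} = - 2 \left(-2\right)^{5} \cdot 19 \left(- 6 \left(-6 + \left(-1 - 6\right)^{2}\right)\right) = \left(-2\right) \left(-32\right) 19 \left(- 6 \left(-6 + \left(-7\right)^{2}\right)\right) = 64 \cdot 19 \left(- 6 \left(-6 + 49\right)\right) = 1216 \left(\left(-6\right) 43\right) = 1216 \left(-258\right) = -313728$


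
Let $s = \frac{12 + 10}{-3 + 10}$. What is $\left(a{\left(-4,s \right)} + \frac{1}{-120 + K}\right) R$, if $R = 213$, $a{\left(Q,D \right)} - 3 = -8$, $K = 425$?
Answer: $- \frac{324612}{305} \approx -1064.3$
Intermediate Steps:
$s = \frac{22}{7} \approx 3.1429$
$a{\left(Q,D \right)} = -5$ ($a{\left(Q,D \right)} = 3 - 8 = -5$)
$\left(a{\left(-4,s \right)} + \frac{1}{-120 + K}\right) R = \left(-5 + \frac{1}{-120 + 425}\right) 213 = \left(-5 + \frac{1}{305}\right) 213 = \left(- \frac{1524}{305}\right) 213 = - \frac{324612}{305}$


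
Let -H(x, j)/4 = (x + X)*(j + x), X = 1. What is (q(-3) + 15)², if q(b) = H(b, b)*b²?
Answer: 173889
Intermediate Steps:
H(x, j) = -4*(1 + x)*(j + x) (H(x, j) = -4*(x + 1)*(j + x) = -4*(1 + x)*(j + x))
q(b) = b²*(-8*b - 8*b²) (q(b) = (-4*b - 4*b - 4*b² - 4*b*b)*b² = (-4*b - 4*b - 4*b² - 4*b²)*b² = (-8*b - 8*b²)*b² = b²*(-8*b - 8*b²))
(q(-3) + 15)² = (8*(-3)³*(-1 - 1*(-3)) + 15)² = (8*(-27)*(-1 + 3) + 15)² = (8*(-27)*2 + 15)² = (-432 + 15)² = (-417)² = 173889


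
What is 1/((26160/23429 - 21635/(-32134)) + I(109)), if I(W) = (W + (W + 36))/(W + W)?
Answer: 82062555974/242492962917 ≈ 0.33841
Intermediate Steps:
I(W) = (36 + 2*W)/(2*W) (I(W) = (W + (36 + W))/((2*W)) = (36 + 2*W)*(1/(2*W)) = (36 + 2*W)/(2*W))
1/((26160/23429 - 21635/(-32134)) + I(109)) = 1/((26160/23429 - 21635/(-32134)) + (18 + 109)/109) = 1/((26160*(1/23429) - 21635*(-1/32134)) + (1/109)*127) = 1/((26160/23429 + 21635/32134) + 127/109) = 1/(1347511855/752867486 + 127/109) = 1/(242492962917/82062555974) = 82062555974/242492962917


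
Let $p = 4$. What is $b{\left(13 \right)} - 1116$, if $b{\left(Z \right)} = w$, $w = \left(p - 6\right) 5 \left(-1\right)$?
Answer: $-1106$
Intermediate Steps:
$w = 10$ ($w = \left(4 - 6\right) 5 \left(-1\right) = \left(-2\right) 5 \left(-1\right) = \left(-10\right) \left(-1\right) = 10$)
$b{\left(Z \right)} = 10$
$b{\left(13 \right)} - 1116 = 10 - 1116 = -1106$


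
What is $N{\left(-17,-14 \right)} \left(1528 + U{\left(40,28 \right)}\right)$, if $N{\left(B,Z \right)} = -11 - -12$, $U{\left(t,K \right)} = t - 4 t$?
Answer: $1408$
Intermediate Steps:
$U{\left(t,K \right)} = - 3 t$
$N{\left(B,Z \right)} = 1$ ($N{\left(B,Z \right)} = -11 + 12 = 1$)
$N{\left(-17,-14 \right)} \left(1528 + U{\left(40,28 \right)}\right) = 1 \left(1528 - 120\right) = 1 \cdot 1408 = 1408$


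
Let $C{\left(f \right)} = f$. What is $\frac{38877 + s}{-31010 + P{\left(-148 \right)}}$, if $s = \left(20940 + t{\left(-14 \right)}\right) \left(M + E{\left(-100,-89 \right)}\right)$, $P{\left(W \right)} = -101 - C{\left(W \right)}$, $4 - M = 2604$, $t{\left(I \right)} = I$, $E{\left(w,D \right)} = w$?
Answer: $\frac{18820441}{10321} \approx 1823.5$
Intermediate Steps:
$M = -2600$ ($M = 4 - 2604 = -2600$)
$P{\left(W \right)} = -101 - W$
$s = -56500200$ ($s = \left(20940 - 14\right) \left(-2600 - 100\right) = 20926 \left(-2700\right) = -56500200$)
$\frac{38877 + s}{-31010 + P{\left(-148 \right)}} = \frac{38877 - 56500200}{-31010 - -47} = - \frac{56461323}{-31010 + \left(-101 + 148\right)} = - \frac{56461323}{-31010 + 47} = - \frac{56461323}{-30963} = \left(-56461323\right) \left(- \frac{1}{30963}\right) = \frac{18820441}{10321}$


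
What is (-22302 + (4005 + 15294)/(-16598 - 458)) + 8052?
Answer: -243067299/17056 ≈ -14251.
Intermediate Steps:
(-22302 + (4005 + 15294)/(-16598 - 458)) + 8052 = (-22302 + 19299/(-17056)) + 8052 = (-22302 + 19299*(-1/17056)) + 8052 = (-22302 - 19299/17056) + 8052 = -380402211/17056 + 8052 = -243067299/17056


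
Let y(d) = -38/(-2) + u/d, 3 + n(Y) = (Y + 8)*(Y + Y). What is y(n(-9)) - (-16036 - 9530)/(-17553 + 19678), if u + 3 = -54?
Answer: 57866/2125 ≈ 27.231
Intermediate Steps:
u = -57 (u = -3 - 54 = -57)
n(Y) = -3 + 2*Y*(8 + Y) (n(Y) = -3 + (Y + 8)*(Y + Y) = -3 + (8 + Y)*(2*Y) = -3 + 2*Y*(8 + Y))
y(d) = 19 - 57/d (y(d) = -38/(-2) - 57/d = -38*(-½) - 57/d = 19 - 57/d)
y(n(-9)) - (-16036 - 9530)/(-17553 + 19678) = (19 - 57/(-3 + 2*(-9)² + 16*(-9))) - (-16036 - 9530)/(-17553 + 19678) = (19 - 57/(-3 + 2*81 - 144)) - (-25566)/2125 = (19 - 57/(-3 + 162 - 144)) - (-25566)/2125 = (19 - 57/15) - 1*(-25566/2125) = (19 - 57*1/15) + 25566/2125 = (19 - 19/5) + 25566/2125 = 76/5 + 25566/2125 = 57866/2125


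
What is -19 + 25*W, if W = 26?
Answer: 631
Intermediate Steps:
-19 + 25*W = -19 + 25*26 = -19 + 650 = 631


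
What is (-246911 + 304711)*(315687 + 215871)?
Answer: 30724052400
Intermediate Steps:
(-246911 + 304711)*(315687 + 215871) = 57800*531558 = 30724052400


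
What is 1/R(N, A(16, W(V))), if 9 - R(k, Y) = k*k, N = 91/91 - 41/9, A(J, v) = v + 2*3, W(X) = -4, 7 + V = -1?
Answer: -81/295 ≈ -0.27458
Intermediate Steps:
V = -8 (V = -7 - 1 = -8)
A(J, v) = 6 + v (A(J, v) = v + 6 = 6 + v)
N = -32/9 (N = 91*(1/91) - 41*1/9 = 1 - 41/9 = -32/9 ≈ -3.5556)
R(k, Y) = 9 - k**2 (R(k, Y) = 9 - k*k = 9 - k**2)
1/R(N, A(16, W(V))) = 1/(9 - (-32/9)**2) = 1/(9 - 1*1024/81) = 1/(9 - 1024/81) = 1/(-295/81) = -81/295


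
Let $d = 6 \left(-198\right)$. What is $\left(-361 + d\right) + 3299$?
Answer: $1750$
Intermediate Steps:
$d = -1188$
$\left(-361 + d\right) + 3299 = \left(-361 - 1188\right) + 3299 = -1549 + 3299 = 1750$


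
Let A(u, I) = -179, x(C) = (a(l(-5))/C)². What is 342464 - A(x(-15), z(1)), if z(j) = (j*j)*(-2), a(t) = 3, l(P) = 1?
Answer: 342643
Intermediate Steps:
z(j) = -2*j² (z(j) = j²*(-2) = -2*j²)
x(C) = 9/C² (x(C) = (3/C)² = 9/C²)
342464 - A(x(-15), z(1)) = 342464 - 1*(-179) = 342464 + 179 = 342643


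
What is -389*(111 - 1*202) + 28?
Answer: 35427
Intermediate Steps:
-389*(111 - 1*202) + 28 = -389*(111 - 202) + 28 = -389*(-91) + 28 = 35399 + 28 = 35427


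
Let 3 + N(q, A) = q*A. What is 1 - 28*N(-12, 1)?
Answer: 421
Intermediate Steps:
N(q, A) = -3 + A*q (N(q, A) = -3 + q*A = -3 + A*q)
1 - 28*N(-12, 1) = 1 - 28*(-3 + 1*(-12)) = 1 - 28*(-3 - 12) = 1 - 28*(-15) = 1 + 420 = 421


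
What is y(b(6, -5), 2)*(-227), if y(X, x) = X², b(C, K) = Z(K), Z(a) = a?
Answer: -5675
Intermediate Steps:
b(C, K) = K
y(b(6, -5), 2)*(-227) = (-5)²*(-227) = 25*(-227) = -5675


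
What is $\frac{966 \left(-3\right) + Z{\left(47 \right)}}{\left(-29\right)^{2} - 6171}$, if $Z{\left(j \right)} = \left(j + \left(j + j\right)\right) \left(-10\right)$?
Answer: $\frac{2154}{2665} \approx 0.80826$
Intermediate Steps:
$Z{\left(j \right)} = - 30 j$ ($Z{\left(j \right)} = \left(j + 2 j\right) \left(-10\right) = 3 j \left(-10\right) = - 30 j$)
$\frac{966 \left(-3\right) + Z{\left(47 \right)}}{\left(-29\right)^{2} - 6171} = \frac{966 \left(-3\right) - 1410}{\left(-29\right)^{2} - 6171} = \frac{-2898 - 1410}{841 - 6171} = - \frac{4308}{-5330} = \left(-4308\right) \left(- \frac{1}{5330}\right) = \frac{2154}{2665}$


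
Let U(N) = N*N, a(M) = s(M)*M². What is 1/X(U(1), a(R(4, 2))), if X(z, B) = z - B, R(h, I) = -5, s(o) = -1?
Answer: 1/26 ≈ 0.038462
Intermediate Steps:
a(M) = -M²
U(N) = N²
1/X(U(1), a(R(4, 2))) = 1/(1² - (-1)*(-5)²) = 1/(1 - (-1)*25) = 1/(1 - 1*(-25)) = 1/(1 + 25) = 1/26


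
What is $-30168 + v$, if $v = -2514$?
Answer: $-32682$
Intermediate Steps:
$-30168 + v = -30168 - 2514 = -32682$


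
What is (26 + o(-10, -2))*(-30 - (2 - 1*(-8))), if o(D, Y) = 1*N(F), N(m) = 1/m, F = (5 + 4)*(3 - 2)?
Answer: -9400/9 ≈ -1044.4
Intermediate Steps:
F = 9 (F = 9*1 = 9)
N(m) = 1/m
o(D, Y) = ⅑ (o(D, Y) = 1/9 = 1*(⅑) = ⅑)
(26 + o(-10, -2))*(-30 - (2 - 1*(-8))) = (26 + ⅑)*(-30 - (2 - 1*(-8))) = 235*(-30 - (2 + 8))/9 = 235*(-30 - 1*10)/9 = 235*(-30 - 10)/9 = (235/9)*(-40) = -9400/9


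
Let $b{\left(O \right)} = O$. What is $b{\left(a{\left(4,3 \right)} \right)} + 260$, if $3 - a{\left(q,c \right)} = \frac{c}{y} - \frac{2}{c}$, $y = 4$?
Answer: $\frac{3155}{12} \approx 262.92$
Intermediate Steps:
$a{\left(q,c \right)} = 3 + \frac{2}{c} - \frac{c}{4}$ ($a{\left(q,c \right)} = 3 - \left(\frac{c}{4} - \frac{2}{c}\right) = 3 - \left(- \frac{2}{c} + \frac{c}{4}\right) = 3 + \frac{2}{c} - \frac{c}{4}$)
$b{\left(a{\left(4,3 \right)} \right)} + 260 = \left(3 + \frac{2}{3} - \frac{3}{4}\right) + 260 = \frac{35}{12} + 260 = \frac{3155}{12}$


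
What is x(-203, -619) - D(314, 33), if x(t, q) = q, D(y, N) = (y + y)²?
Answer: -395003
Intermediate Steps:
D(y, N) = 4*y² (D(y, N) = (2*y)² = 4*y²)
x(-203, -619) - D(314, 33) = -619 - 4*314² = -619 - 4*98596 = -619 - 1*394384 = -619 - 394384 = -395003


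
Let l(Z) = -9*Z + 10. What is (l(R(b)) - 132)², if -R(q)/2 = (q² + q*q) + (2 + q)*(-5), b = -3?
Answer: 85264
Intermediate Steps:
R(q) = 20 - 4*q² + 10*q (R(q) = -2*((q² + q*q) + (2 + q)*(-5)) = -2*((q² + q²) + (-10 - 5*q)) = -2*(2*q² + (-10 - 5*q)) = -2*(-10 - 5*q + 2*q²) = 20 - 4*q² + 10*q)
l(Z) = 10 - 9*Z
(l(R(b)) - 132)² = ((10 - 9*(20 - 4*(-3)² + 10*(-3))) - 132)² = ((10 - 9*(20 - 4*9 - 30)) - 132)² = ((10 - 9*(20 - 36 - 30)) - 132)² = ((10 - 9*(-46)) - 132)² = ((10 + 414) - 132)² = (424 - 132)² = 292² = 85264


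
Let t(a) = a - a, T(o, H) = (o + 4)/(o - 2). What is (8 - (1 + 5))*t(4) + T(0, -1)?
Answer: -2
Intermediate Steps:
T(o, H) = (4 + o)/(-2 + o)
t(a) = 0
(8 - (1 + 5))*t(4) + T(0, -1) = (8 - (1 + 5))*0 + (4 + 0)/(-2 + 0) = (8 - 1*6)*0 + 4/(-2) = (8 - 6)*0 - ½*4 = 2*0 - 2 = 0 - 2 = -2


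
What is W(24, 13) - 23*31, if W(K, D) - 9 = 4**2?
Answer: -688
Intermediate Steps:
W(K, D) = 25 (W(K, D) = 9 + 4**2 = 9 + 16 = 25)
W(24, 13) - 23*31 = 25 - 23*31 = 25 - 713 = -688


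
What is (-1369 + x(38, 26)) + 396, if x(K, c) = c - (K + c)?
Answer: -1011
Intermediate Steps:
x(K, c) = -K (x(K, c) = c + (-K - c) = -K)
(-1369 + x(38, 26)) + 396 = (-1369 - 1*38) + 396 = (-1369 - 38) + 396 = -1407 + 396 = -1011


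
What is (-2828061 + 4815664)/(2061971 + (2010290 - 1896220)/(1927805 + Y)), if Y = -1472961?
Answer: 452024649466/468937625797 ≈ 0.96393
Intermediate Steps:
(-2828061 + 4815664)/(2061971 + (2010290 - 1896220)/(1927805 + Y)) = (-2828061 + 4815664)/(2061971 + (2010290 - 1896220)/(1927805 - 1472961)) = 1987603/(2061971 + 114070/454844) = 1987603/(2061971 + 114070*(1/454844)) = 1987603/(2061971 + 57035/227422) = 1987603/(468937625797/227422) = 1987603*(227422/468937625797) = 452024649466/468937625797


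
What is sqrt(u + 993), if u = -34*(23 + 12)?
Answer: I*sqrt(197) ≈ 14.036*I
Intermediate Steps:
u = -1190 (u = -34*35 = -1190)
sqrt(u + 993) = sqrt(-1190 + 993) = sqrt(-197) = I*sqrt(197)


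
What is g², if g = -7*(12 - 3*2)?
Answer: 1764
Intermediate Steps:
g = -42 (g = -7*(12 - 6) = -7*6 = -42)
g² = (-42)² = 1764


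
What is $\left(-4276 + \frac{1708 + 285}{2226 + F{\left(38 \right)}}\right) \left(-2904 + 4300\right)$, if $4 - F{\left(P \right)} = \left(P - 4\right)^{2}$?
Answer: $- \frac{3204120838}{537} \approx -5.9667 \cdot 10^{6}$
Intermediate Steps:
$F{\left(P \right)} = 4 - \left(-4 + P\right)^{2}$ ($F{\left(P \right)} = 4 - \left(P - 4\right)^{2} = 4 - \left(-4 + P\right)^{2}$)
$\left(-4276 + \frac{1708 + 285}{2226 + F{\left(38 \right)}}\right) \left(-2904 + 4300\right) = \left(-4276 + \frac{1708 + 285}{2226 + \left(4 - \left(-4 + 38\right)^{2}\right)}\right) \left(-2904 + 4300\right) = \left(-4276 + \frac{1993}{2226 + \left(4 - 34^{2}\right)}\right) 1396 = \left(-4276 + \frac{1993}{2226 + \left(4 - 1156\right)}\right) 1396 = \left(-4276 + \frac{1993}{2226 - 1152}\right) 1396 = \left(-4276 + \frac{1993}{1074}\right) 1396 = \left(- \frac{4590431}{1074}\right) 1396 = - \frac{3204120838}{537}$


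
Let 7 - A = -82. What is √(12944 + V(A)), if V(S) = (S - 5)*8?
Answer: 4*√851 ≈ 116.69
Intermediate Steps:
A = 89 (A = 7 - 1*(-82) = 7 + 82 = 89)
V(S) = -40 + 8*S (V(S) = (-5 + S)*8 = -40 + 8*S)
√(12944 + V(A)) = √(12944 + (-40 + 8*89)) = √(12944 + (-40 + 712)) = √(12944 + 672) = √13616 = 4*√851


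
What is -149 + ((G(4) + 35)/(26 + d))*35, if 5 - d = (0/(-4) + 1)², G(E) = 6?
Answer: -607/6 ≈ -101.17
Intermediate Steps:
d = 4 (d = 5 - (0/(-4) + 1)² = 5 - (0*(-¼) + 1)² = 5 - (0 + 1)² = 5 - 1*1² = 5 - 1*1 = 5 - 1 = 4)
-149 + ((G(4) + 35)/(26 + d))*35 = -149 + ((6 + 35)/(26 + 4))*35 = -149 + (41/30)*35 = -149 + 287/6 = -607/6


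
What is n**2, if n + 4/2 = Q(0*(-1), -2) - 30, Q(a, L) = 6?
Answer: 676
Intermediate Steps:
n = -26 (n = -2 + (6 - 30) = -2 - 24 = -26)
n**2 = (-26)**2 = 676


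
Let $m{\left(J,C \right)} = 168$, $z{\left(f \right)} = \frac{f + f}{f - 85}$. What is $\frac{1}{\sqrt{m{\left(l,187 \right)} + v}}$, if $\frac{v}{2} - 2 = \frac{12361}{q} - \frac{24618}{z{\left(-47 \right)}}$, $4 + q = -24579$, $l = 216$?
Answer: $- \frac{i \sqrt{92070161925017770}}{79686759770} \approx - 0.0038078 i$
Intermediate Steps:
$q = -24583$ ($q = -4 - 24579 = -24583$)
$z{\left(f \right)} = \frac{2 f}{-85 + f}$
$v = - \frac{79880867138}{1155401}$ ($v = 4 + 2 \left(\frac{12361}{-24583} - \frac{24618}{2 \left(-47\right) \frac{1}{-85 - 47}}\right) = 4 + 2 \left(12361 \left(- \frac{1}{24583}\right) - \frac{24618}{2 \left(-47\right) \frac{1}{-132}}\right) = 4 + 2 \left(- \frac{12361}{24583} - \frac{24618}{2 \left(-47\right) \left(- \frac{1}{132}\right)}\right) = 4 + 2 \left(- \frac{12361}{24583} - \frac{24618}{\frac{47}{66}}\right) = 4 + 2 \left(- \frac{12361}{24583} - \frac{1624788}{47}\right) = 4 + 2 \left(- \frac{39942744371}{1155401}\right) = 4 - \frac{79885488742}{1155401} = - \frac{79880867138}{1155401} \approx -69137.0$)
$\frac{1}{\sqrt{m{\left(l,187 \right)} + v}} = \frac{1}{\sqrt{168 - \frac{79880867138}{1155401}}} = \frac{1}{\sqrt{- \frac{79686759770}{1155401}}} = \frac{1}{\frac{1}{1155401} i \sqrt{92070161925017770}} = - \frac{i \sqrt{92070161925017770}}{79686759770}$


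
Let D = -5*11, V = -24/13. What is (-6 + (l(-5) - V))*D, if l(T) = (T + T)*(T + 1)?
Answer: -25630/13 ≈ -1971.5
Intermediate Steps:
l(T) = 2*T*(1 + T) (l(T) = (2*T)*(1 + T) = 2*T*(1 + T))
V = -24/13 (V = -24*1/13 = -24/13 ≈ -1.8462)
D = -55
(-6 + (l(-5) - V))*D = (-6 + (2*(-5)*(1 - 5) - 1*(-24/13)))*(-55) = (-6 + (2*(-5)*(-4) + 24/13))*(-55) = (-6 + (40 + 24/13))*(-55) = (-6 + 544/13)*(-55) = (466/13)*(-55) = -25630/13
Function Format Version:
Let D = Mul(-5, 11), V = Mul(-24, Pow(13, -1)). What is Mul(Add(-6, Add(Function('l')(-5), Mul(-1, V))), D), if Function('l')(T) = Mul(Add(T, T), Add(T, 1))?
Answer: Rational(-25630, 13) ≈ -1971.5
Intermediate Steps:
Function('l')(T) = Mul(2, T, Add(1, T)) (Function('l')(T) = Mul(Mul(2, T), Add(1, T)) = Mul(2, T, Add(1, T)))
V = Rational(-24, 13) (V = Mul(-24, Rational(1, 13)) = Rational(-24, 13) ≈ -1.8462)
D = -55
Mul(Add(-6, Add(Function('l')(-5), Mul(-1, V))), D) = Mul(Add(-6, Add(Mul(2, -5, Add(1, -5)), Mul(-1, Rational(-24, 13)))), -55) = Mul(Add(-6, Add(Mul(2, -5, -4), Rational(24, 13))), -55) = Mul(Add(-6, Add(40, Rational(24, 13))), -55) = Mul(Add(-6, Rational(544, 13)), -55) = Mul(Rational(466, 13), -55) = Rational(-25630, 13)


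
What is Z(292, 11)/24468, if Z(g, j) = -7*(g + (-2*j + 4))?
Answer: -959/12234 ≈ -0.078388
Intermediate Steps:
Z(g, j) = -28 - 7*g + 14*j (Z(g, j) = -7*(g + (4 - 2*j)) = -7*(4 + g - 2*j) = -28 - 7*g + 14*j)
Z(292, 11)/24468 = (-28 - 7*292 + 14*11)/24468 = (-28 - 2044 + 154)*(1/24468) = -1918*1/24468 = -959/12234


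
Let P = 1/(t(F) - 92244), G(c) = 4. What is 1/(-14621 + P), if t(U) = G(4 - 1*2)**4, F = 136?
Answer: -91988/1344956549 ≈ -6.8395e-5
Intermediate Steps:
t(U) = 256 (t(U) = 4**4 = 256)
P = -1/91988 (P = 1/(256 - 92244) = 1/(-91988) = -1/91988 ≈ -1.0871e-5)
1/(-14621 + P) = 1/(-14621 - 1/91988) = 1/(-1344956549/91988) = -91988/1344956549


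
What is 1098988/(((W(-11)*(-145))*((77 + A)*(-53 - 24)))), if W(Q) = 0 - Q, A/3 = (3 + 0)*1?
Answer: 49954/480095 ≈ 0.10405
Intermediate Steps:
A = 9 (A = 3*((3 + 0)*1) = 3*(3*1) = 3*3 = 9)
W(Q) = -Q
1098988/(((W(-11)*(-145))*((77 + A)*(-53 - 24)))) = 1098988/(((-1*(-11)*(-145))*((77 + 9)*(-53 - 24)))) = 1098988/(((11*(-145))*(86*(-77)))) = 1098988/((-1595*(-6622))) = 1098988/10562090 = 1098988*(1/10562090) = 49954/480095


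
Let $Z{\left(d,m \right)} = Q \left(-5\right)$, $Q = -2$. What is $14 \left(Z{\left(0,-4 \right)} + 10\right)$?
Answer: $280$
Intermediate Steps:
$Z{\left(d,m \right)} = 10$ ($Z{\left(d,m \right)} = \left(-2\right) \left(-5\right) = 10$)
$14 \left(Z{\left(0,-4 \right)} + 10\right) = 14 \left(10 + 10\right) = 14 \cdot 20 = 280$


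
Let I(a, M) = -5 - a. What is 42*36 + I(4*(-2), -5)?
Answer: 1515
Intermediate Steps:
42*36 + I(4*(-2), -5) = 42*36 + (-5 - 4*(-2)) = 1512 + (-5 - 1*(-8)) = 1512 + (-5 + 8) = 1512 + 3 = 1515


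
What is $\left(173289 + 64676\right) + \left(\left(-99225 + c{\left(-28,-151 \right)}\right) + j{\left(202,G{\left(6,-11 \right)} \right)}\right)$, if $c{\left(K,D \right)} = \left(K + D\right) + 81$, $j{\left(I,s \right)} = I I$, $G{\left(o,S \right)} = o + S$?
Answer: $179446$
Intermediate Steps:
$G{\left(o,S \right)} = S + o$
$j{\left(I,s \right)} = I^{2}$
$c{\left(K,D \right)} = 81 + D + K$ ($c{\left(K,D \right)} = \left(D + K\right) + 81 = 81 + D + K$)
$\left(173289 + 64676\right) + \left(\left(-99225 + c{\left(-28,-151 \right)}\right) + j{\left(202,G{\left(6,-11 \right)} \right)}\right) = \left(173289 + 64676\right) + \left(\left(-99225 - 98\right) + 202^{2}\right) = 237965 + \left(\left(-99225 - 98\right) + 40804\right) = 237965 + \left(-99323 + 40804\right) = 237965 - 58519 = 179446$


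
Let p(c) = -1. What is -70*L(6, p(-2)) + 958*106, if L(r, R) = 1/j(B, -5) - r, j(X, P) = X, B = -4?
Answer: 203971/2 ≈ 1.0199e+5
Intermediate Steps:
L(r, R) = -1/4 - r (L(r, R) = 1/(-4) - r = -1/4 - r)
-70*L(6, p(-2)) + 958*106 = -70*(-1/4 - 1*6) + 958*106 = -70*(-1/4 - 6) + 101548 = -70*(-25/4) + 101548 = 875/2 + 101548 = 203971/2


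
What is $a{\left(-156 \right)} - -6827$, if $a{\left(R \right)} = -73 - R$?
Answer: $6910$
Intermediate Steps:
$a{\left(-156 \right)} - -6827 = \left(-73 - -156\right) - -6827 = \left(-73 + 156\right) + 6827 = 83 + 6827 = 6910$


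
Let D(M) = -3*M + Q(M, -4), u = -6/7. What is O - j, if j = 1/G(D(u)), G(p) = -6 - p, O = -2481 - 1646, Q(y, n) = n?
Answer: -132057/32 ≈ -4126.8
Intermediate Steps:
u = -6/7 (u = -6*⅐ = -6/7 ≈ -0.85714)
D(M) = -4 - 3*M (D(M) = -3*M - 4 = -4 - 3*M)
O = -4127
j = -7/32 (j = 1/(-6 - (-4 - 3*(-6/7))) = 1/(-6 - (-4 + 18/7)) = 1/(-6 - 1*(-10/7)) = 1/(-6 + 10/7) = 1/(-32/7) = -7/32 ≈ -0.21875)
O - j = -4127 - 1*(-7/32) = -4127 + 7/32 = -132057/32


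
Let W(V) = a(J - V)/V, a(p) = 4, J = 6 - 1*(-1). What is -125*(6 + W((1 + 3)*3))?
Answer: -2375/3 ≈ -791.67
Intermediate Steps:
J = 7 (J = 6 + 1 = 7)
W(V) = 4/V
-125*(6 + W((1 + 3)*3)) = -125*(6 + 4/(((1 + 3)*3))) = -125*(6 + 4/((4*3))) = -125*(6 + 4/12) = -125*(6 + 4*(1/12)) = -125*(6 + ⅓) = -125*19/3 = -2375/3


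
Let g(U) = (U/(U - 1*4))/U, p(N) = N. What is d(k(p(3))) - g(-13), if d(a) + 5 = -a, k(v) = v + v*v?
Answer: -288/17 ≈ -16.941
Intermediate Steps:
k(v) = v + v²
d(a) = -5 - a
g(U) = 1/(-4 + U) (g(U) = (U/(U - 4))/U = (U/(-4 + U))/U = 1/(-4 + U))
d(k(p(3))) - g(-13) = (-5 - 3*(1 + 3)) - 1/(-4 - 13) = (-5 - 3*4) - 1/(-17) = (-5 - 1*12) - 1*(-1/17) = (-5 - 12) + 1/17 = -17 + 1/17 = -288/17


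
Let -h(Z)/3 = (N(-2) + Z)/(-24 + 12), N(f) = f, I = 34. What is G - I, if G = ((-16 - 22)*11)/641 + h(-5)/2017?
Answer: -179210903/5171588 ≈ -34.653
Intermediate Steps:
h(Z) = -½ + Z/4 (h(Z) = -3*(-2 + Z)/(-24 + 12) = -3*(-2 + Z)/(-12) = -3*(-2 + Z)*(-1)/12 = -3*(⅙ - Z/12) = -½ + Z/4)
G = -3376911/5171588 (G = ((-16 - 22)*11)/641 + (-½ + (¼)*(-5))/2017 = -38*11*(1/641) + (-½ - 5/4)*(1/2017) = -418*1/641 - 7/4*1/2017 = -418/641 - 7/8068 = -3376911/5171588 ≈ -0.65297)
G - I = -3376911/5171588 - 1*34 = -3376911/5171588 - 34 = -179210903/5171588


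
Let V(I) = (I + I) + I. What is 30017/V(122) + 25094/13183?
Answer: 404898515/4824978 ≈ 83.917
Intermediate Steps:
V(I) = 3*I (V(I) = 2*I + I = 3*I)
30017/V(122) + 25094/13183 = 30017/((3*122)) + 25094/13183 = 30017/366 + 25094*(1/13183) = 30017*(1/366) + 25094/13183 = 30017/366 + 25094/13183 = 404898515/4824978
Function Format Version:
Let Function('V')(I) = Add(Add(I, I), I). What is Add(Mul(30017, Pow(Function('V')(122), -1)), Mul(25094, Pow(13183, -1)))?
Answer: Rational(404898515, 4824978) ≈ 83.917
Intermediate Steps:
Function('V')(I) = Mul(3, I) (Function('V')(I) = Add(Mul(2, I), I) = Mul(3, I))
Add(Mul(30017, Pow(Function('V')(122), -1)), Mul(25094, Pow(13183, -1))) = Add(Mul(30017, Pow(Mul(3, 122), -1)), Mul(25094, Pow(13183, -1))) = Add(Mul(30017, Pow(366, -1)), Mul(25094, Rational(1, 13183))) = Add(Mul(30017, Rational(1, 366)), Rational(25094, 13183)) = Add(Rational(30017, 366), Rational(25094, 13183)) = Rational(404898515, 4824978)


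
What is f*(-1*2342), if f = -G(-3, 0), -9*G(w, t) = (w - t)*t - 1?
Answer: 2342/9 ≈ 260.22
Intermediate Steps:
G(w, t) = ⅑ - t*(w - t)/9 (G(w, t) = -((w - t)*t - 1)/9 = -(t*(w - t) - 1)/9 = -(-1 + t*(w - t))/9 = ⅑ - t*(w - t)/9)
f = -⅑ (f = -(⅑ + (⅑)*0² - ⅑*0*(-3)) = -(⅑ + (⅑)*0 + 0) = -(⅑ + 0 + 0) = -1*⅑ = -⅑ ≈ -0.11111)
f*(-1*2342) = -(-1)*2342/9 = -⅑*(-2342) = 2342/9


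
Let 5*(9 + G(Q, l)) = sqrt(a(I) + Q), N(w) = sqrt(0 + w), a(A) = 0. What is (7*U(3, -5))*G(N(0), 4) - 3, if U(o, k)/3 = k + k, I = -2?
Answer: 1887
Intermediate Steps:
N(w) = sqrt(w)
U(o, k) = 6*k (U(o, k) = 3*(k + k) = 3*(2*k) = 6*k)
G(Q, l) = -9 + sqrt(Q)/5 (G(Q, l) = -9 + sqrt(0 + Q)/5 = -9 + sqrt(Q)/5)
(7*U(3, -5))*G(N(0), 4) - 3 = (7*(6*(-5)))*(-9 + sqrt(sqrt(0))/5) - 3 = (7*(-30))*(-9 + sqrt(0)/5) - 3 = -210*(-9 + (1/5)*0) - 3 = -210*(-9 + 0) - 3 = -210*(-9) - 3 = 1890 - 3 = 1887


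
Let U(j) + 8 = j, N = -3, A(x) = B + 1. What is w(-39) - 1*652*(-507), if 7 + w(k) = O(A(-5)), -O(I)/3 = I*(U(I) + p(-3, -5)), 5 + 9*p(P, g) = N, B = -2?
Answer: 991582/3 ≈ 3.3053e+5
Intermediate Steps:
A(x) = -1 (A(x) = -2 + 1 = -1)
p(P, g) = -8/9 (p(P, g) = -5/9 + (1/9)*(-3) = -5/9 - 1/3 = -8/9)
U(j) = -8 + j
O(I) = -3*I*(-80/9 + I) (O(I) = -3*I*((-8 + I) - 8/9) = -3*I*(-80/9 + I))
w(k) = -110/3 (w(k) = -7 + (1/3)*(-1)*(80 - 9*(-1)) = -7 + (1/3)*(-1)*(80 + 9) = -7 + (1/3)*(-1)*89 = -7 - 89/3 = -110/3)
w(-39) - 1*652*(-507) = -110/3 - 1*652*(-507) = -110/3 - 652*(-507) = -110/3 + 330564 = 991582/3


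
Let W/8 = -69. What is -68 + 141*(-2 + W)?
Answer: -78182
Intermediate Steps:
W = -552 (W = 8*(-69) = -552)
-68 + 141*(-2 + W) = -68 + 141*(-2 - 552) = -68 + 141*(-554) = -68 - 78114 = -78182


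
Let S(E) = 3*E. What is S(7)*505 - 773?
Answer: 9832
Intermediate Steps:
S(7)*505 - 773 = (3*7)*505 - 773 = 21*505 - 773 = 10605 - 773 = 9832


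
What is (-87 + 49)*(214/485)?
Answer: -8132/485 ≈ -16.767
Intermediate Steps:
(-87 + 49)*(214/485) = -8132/485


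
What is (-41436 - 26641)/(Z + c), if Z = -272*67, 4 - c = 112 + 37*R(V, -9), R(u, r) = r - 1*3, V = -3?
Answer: 68077/17888 ≈ 3.8057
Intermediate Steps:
R(u, r) = -3 + r (R(u, r) = r - 3 = -3 + r)
c = 336 (c = 4 - (112 + 37*(-3 - 9)) = 4 - (112 + 37*(-12)) = 4 - (112 - 444) = 4 - 1*(-332) = 4 + 332 = 336)
Z = -18224
(-41436 - 26641)/(Z + c) = (-41436 - 26641)/(-18224 + 336) = -68077/(-17888) = -68077*(-1/17888) = 68077/17888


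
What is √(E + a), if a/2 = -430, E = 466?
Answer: I*√394 ≈ 19.849*I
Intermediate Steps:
a = -860 (a = 2*(-430) = -860)
√(E + a) = √(466 - 860) = √(-394) = I*√394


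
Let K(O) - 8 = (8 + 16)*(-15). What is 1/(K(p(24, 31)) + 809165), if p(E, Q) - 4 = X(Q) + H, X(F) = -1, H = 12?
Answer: 1/808813 ≈ 1.2364e-6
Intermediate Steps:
p(E, Q) = 15 (p(E, Q) = 4 + (-1 + 12) = 4 + 11 = 15)
K(O) = -352 (K(O) = 8 + (8 + 16)*(-15) = 8 + 24*(-15) = 8 - 360 = -352)
1/(K(p(24, 31)) + 809165) = 1/(-352 + 809165) = 1/808813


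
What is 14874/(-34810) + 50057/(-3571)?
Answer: -897799612/62153255 ≈ -14.445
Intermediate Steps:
14874/(-34810) + 50057/(-3571) = 14874*(-1/34810) + 50057*(-1/3571) = -7437/17405 - 50057/3571 = -897799612/62153255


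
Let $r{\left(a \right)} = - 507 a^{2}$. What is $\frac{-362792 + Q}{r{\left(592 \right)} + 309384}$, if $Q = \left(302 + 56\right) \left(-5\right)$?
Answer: $\frac{182291}{88687932} \approx 0.0020554$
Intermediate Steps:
$Q = -1790$ ($Q = 358 \left(-5\right) = -1790$)
$\frac{-362792 + Q}{r{\left(592 \right)} + 309384} = \frac{-362792 - 1790}{- 507 \cdot 592^{2} + 309384} = - \frac{364582}{\left(-507\right) 350464 + 309384} = - \frac{364582}{-177685248 + 309384} = - \frac{364582}{-177375864} = \left(-364582\right) \left(- \frac{1}{177375864}\right) = \frac{182291}{88687932}$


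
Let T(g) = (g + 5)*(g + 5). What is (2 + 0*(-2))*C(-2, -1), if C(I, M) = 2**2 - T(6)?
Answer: -234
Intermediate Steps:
T(g) = (5 + g)**2 (T(g) = (5 + g)*(5 + g) = (5 + g)**2)
C(I, M) = -117 (C(I, M) = 2**2 - (5 + 6)**2 = 4 - 1*11**2 = 4 - 1*121 = 4 - 121 = -117)
(2 + 0*(-2))*C(-2, -1) = (2 + 0*(-2))*(-117) = (2 + 0)*(-117) = 2*(-117) = -234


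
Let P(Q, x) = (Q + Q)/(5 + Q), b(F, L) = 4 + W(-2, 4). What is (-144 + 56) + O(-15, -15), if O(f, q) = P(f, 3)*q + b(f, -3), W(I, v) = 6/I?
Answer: -132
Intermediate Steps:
b(F, L) = 1 (b(F, L) = 4 + 6/(-2) = 4 + 6*(-½) = 4 - 3 = 1)
P(Q, x) = 2*Q/(5 + Q) (P(Q, x) = (2*Q)/(5 + Q) = 2*Q/(5 + Q))
O(f, q) = 1 + 2*f*q/(5 + f) (O(f, q) = (2*f/(5 + f))*q + 1 = 2*f*q/(5 + f) + 1 = 1 + 2*f*q/(5 + f))
(-144 + 56) + O(-15, -15) = (-144 + 56) + (5 - 15 + 2*(-15)*(-15))/(5 - 15) = -88 + (5 - 15 + 450)/(-10) = -88 - ⅒*440 = -88 - 44 = -132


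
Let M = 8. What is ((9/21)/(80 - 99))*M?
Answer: -24/133 ≈ -0.18045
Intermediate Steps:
((9/21)/(80 - 99))*M = ((9/21)/(80 - 99))*8 = ((9*(1/21))/(-19))*8 = -1/19*3/7*8 = -3/133*8 = -24/133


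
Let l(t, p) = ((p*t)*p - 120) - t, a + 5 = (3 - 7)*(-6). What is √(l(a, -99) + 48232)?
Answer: 2*√58578 ≈ 484.06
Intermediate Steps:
a = 19 (a = -5 + (3 - 7)*(-6) = -5 - 4*(-6) = -5 + 24 = 19)
l(t, p) = -120 - t + t*p² (l(t, p) = (t*p² - 120) - t = (-120 + t*p²) - t = -120 - t + t*p²)
√(l(a, -99) + 48232) = √((-120 - 1*19 + 19*(-99)²) + 48232) = √((-120 - 19 + 19*9801) + 48232) = √((-120 - 19 + 186219) + 48232) = √(186080 + 48232) = √234312 = 2*√58578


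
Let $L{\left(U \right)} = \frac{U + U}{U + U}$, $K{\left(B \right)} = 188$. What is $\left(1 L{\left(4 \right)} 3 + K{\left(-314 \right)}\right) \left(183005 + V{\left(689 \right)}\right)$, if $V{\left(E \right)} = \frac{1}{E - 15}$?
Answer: $\frac{23558965861}{674} \approx 3.4954 \cdot 10^{7}$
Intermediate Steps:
$V{\left(E \right)} = \frac{1}{-15 + E}$
$L{\left(U \right)} = 1$ ($L{\left(U \right)} = \frac{2 U}{2 U} = 2 U \frac{1}{2 U} = 1$)
$\left(1 L{\left(4 \right)} 3 + K{\left(-314 \right)}\right) \left(183005 + V{\left(689 \right)}\right) = \left(1 \cdot 1 \cdot 3 + 188\right) \left(183005 + \frac{1}{-15 + 689}\right) = \left(1 \cdot 3 + 188\right) \left(183005 + \frac{1}{674}\right) = \left(3 + 188\right) \left(183005 + \frac{1}{674}\right) = 191 \cdot \frac{123345371}{674} = \frac{23558965861}{674}$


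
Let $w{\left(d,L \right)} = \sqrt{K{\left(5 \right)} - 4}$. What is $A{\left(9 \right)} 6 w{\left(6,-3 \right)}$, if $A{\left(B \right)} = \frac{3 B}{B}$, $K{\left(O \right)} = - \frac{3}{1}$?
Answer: $18 i \sqrt{7} \approx 47.624 i$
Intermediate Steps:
$K{\left(O \right)} = -3$ ($K{\left(O \right)} = \left(-3\right) 1 = -3$)
$A{\left(B \right)} = 3$
$w{\left(d,L \right)} = i \sqrt{7}$ ($w{\left(d,L \right)} = \sqrt{-3 - 4} = \sqrt{-7} = i \sqrt{7}$)
$A{\left(9 \right)} 6 w{\left(6,-3 \right)} = 3 \cdot 6 i \sqrt{7} = 18 i \sqrt{7}$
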